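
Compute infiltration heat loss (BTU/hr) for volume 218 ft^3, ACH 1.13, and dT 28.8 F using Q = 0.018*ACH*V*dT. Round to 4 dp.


Q = 0.018 * 1.13 * 218 * 28.8 = 127.7027 BTU/hr

127.7027 BTU/hr


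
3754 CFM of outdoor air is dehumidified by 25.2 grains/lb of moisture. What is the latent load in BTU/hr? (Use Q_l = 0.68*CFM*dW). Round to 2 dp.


Q = 0.68 * 3754 * 25.2 = 64328.54 BTU/hr

64328.54 BTU/hr


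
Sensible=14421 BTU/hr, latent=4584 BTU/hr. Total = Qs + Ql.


Qt = 14421 + 4584 = 19005 BTU/hr

19005 BTU/hr


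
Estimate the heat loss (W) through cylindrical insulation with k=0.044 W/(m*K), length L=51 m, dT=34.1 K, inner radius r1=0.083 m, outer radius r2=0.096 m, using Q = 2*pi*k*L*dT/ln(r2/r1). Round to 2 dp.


Q = 2*pi*0.044*51*34.1/ln(0.096/0.083) = 3304.24 W

3304.24 W


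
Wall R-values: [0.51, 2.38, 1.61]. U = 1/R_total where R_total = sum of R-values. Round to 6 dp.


R_total = 0.51 + 2.38 + 1.61 = 4.50
U = 1/4.50 = 0.222222

0.222222


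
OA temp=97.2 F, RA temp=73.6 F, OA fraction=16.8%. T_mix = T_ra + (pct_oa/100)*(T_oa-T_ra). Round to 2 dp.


T_mix = 73.6 + (16.8/100)*(97.2-73.6) = 77.56 F

77.56 F


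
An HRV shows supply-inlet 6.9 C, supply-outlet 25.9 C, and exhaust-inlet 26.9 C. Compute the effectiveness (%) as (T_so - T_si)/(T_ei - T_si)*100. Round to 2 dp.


eff = (25.9-6.9)/(26.9-6.9)*100 = 95.00 %

95.00 %


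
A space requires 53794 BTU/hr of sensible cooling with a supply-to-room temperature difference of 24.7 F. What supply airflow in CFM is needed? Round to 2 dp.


CFM = 53794 / (1.08 * 24.7) = 2016.57

2016.57 CFM


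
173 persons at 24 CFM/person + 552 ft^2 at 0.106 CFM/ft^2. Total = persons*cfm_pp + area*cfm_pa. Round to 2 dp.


Total = 173*24 + 552*0.106 = 4210.51 CFM

4210.51 CFM


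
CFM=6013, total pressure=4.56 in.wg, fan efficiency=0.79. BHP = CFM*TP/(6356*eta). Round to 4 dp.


BHP = 6013 * 4.56 / (6356 * 0.79) = 5.4607 hp

5.4607 hp


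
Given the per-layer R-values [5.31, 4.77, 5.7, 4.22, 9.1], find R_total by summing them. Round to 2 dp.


R_total = 5.31 + 4.77 + 5.7 + 4.22 + 9.1 = 29.10

29.10


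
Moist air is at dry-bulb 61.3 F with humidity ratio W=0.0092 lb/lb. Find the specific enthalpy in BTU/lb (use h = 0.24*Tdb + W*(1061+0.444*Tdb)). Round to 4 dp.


h = 0.24*61.3 + 0.0092*(1061+0.444*61.3) = 24.7236 BTU/lb

24.7236 BTU/lb


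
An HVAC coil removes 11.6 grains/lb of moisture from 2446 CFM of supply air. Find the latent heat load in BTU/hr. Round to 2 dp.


Q = 0.68 * 2446 * 11.6 = 19294.05 BTU/hr

19294.05 BTU/hr


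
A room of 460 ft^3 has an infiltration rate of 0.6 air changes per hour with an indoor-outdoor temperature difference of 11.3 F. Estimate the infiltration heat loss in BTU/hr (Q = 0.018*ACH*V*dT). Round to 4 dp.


Q = 0.018 * 0.6 * 460 * 11.3 = 56.1384 BTU/hr

56.1384 BTU/hr


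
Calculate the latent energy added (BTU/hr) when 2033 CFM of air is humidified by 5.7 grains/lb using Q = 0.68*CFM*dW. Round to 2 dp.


Q = 0.68 * 2033 * 5.7 = 7879.91 BTU/hr

7879.91 BTU/hr


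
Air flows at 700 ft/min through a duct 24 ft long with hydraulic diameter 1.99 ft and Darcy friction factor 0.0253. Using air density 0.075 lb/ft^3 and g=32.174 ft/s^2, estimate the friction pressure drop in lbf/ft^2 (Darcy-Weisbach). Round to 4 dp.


v_fps = 700/60 = 11.6667 ft/s
dp = 0.0253*(24/1.99)*0.075*11.6667^2/(2*32.174) = 0.0484 lbf/ft^2

0.0484 lbf/ft^2


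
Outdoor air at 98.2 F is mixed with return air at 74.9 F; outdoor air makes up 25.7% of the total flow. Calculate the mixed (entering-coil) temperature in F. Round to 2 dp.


T_mix = 74.9 + (25.7/100)*(98.2-74.9) = 80.89 F

80.89 F


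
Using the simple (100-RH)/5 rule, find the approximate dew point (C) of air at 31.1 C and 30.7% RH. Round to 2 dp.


Td = 31.1 - (100-30.7)/5 = 17.24 C

17.24 C


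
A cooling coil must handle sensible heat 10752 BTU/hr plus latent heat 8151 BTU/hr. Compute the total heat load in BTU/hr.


Qt = 10752 + 8151 = 18903 BTU/hr

18903 BTU/hr


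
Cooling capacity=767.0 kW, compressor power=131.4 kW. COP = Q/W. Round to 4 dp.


COP = 767.0 / 131.4 = 5.8371

5.8371


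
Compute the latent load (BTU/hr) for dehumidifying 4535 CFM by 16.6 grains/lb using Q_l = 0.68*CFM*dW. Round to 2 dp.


Q = 0.68 * 4535 * 16.6 = 51191.08 BTU/hr

51191.08 BTU/hr


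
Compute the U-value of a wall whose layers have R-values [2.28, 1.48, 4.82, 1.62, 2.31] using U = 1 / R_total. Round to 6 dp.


R_total = 2.28 + 1.48 + 4.82 + 1.62 + 2.31 = 12.51
U = 1/12.51 = 0.079936

0.079936


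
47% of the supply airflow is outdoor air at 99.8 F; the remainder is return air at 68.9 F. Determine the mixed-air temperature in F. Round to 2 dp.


T_mix = 0.47*99.8 + 0.53*68.9 = 83.42 F

83.42 F


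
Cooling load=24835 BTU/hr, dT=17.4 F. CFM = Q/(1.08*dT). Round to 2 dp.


CFM = 24835 / (1.08 * 17.4) = 1321.57

1321.57 CFM


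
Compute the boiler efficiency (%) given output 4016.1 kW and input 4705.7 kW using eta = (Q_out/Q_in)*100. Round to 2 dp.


eta = (4016.1/4705.7)*100 = 85.35 %

85.35 %


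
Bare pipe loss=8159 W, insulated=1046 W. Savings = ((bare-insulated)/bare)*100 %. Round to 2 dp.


Savings = ((8159-1046)/8159)*100 = 87.18 %

87.18 %


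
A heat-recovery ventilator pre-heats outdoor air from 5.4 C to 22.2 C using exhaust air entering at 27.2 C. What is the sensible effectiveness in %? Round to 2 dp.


eff = (22.2-5.4)/(27.2-5.4)*100 = 77.06 %

77.06 %


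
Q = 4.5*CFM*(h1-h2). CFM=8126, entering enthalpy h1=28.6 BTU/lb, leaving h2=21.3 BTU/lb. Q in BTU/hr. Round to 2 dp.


Q = 4.5 * 8126 * (28.6 - 21.3) = 266939.10 BTU/hr

266939.10 BTU/hr


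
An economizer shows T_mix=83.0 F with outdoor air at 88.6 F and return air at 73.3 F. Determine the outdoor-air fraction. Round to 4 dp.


frac = (83.0 - 73.3) / (88.6 - 73.3) = 0.6340

0.6340


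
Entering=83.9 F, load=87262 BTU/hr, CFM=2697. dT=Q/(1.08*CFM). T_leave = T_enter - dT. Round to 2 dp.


dT = 87262/(1.08*2697) = 29.9585
T_leave = 83.9 - 29.9585 = 53.94 F

53.94 F


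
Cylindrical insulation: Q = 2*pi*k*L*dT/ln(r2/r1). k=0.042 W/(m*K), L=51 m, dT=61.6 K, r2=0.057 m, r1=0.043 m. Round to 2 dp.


Q = 2*pi*0.042*51*61.6/ln(0.057/0.043) = 2941.44 W

2941.44 W


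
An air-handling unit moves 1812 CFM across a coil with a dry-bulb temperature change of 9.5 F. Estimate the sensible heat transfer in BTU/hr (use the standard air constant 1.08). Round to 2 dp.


Q = 1.08 * 1812 * 9.5 = 18591.12 BTU/hr

18591.12 BTU/hr


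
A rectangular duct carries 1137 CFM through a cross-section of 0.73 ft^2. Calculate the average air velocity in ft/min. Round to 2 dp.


V = 1137 / 0.73 = 1557.53 ft/min

1557.53 ft/min


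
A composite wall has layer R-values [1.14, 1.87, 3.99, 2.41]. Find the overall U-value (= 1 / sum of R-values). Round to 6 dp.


R_total = 1.14 + 1.87 + 3.99 + 2.41 = 9.41
U = 1/9.41 = 0.106270

0.106270


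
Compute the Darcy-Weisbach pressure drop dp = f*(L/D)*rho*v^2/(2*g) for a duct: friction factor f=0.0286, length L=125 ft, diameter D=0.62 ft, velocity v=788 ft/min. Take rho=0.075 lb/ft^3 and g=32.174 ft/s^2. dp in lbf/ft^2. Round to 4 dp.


v_fps = 788/60 = 13.1333 ft/s
dp = 0.0286*(125/0.62)*0.075*13.1333^2/(2*32.174) = 1.1592 lbf/ft^2

1.1592 lbf/ft^2


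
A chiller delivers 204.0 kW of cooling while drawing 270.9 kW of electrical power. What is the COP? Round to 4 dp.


COP = 204.0 / 270.9 = 0.7530

0.7530


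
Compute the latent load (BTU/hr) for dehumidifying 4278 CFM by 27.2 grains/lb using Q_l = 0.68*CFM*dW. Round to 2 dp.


Q = 0.68 * 4278 * 27.2 = 79125.89 BTU/hr

79125.89 BTU/hr


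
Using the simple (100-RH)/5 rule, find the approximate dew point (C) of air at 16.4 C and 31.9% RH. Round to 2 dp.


Td = 16.4 - (100-31.9)/5 = 2.78 C

2.78 C


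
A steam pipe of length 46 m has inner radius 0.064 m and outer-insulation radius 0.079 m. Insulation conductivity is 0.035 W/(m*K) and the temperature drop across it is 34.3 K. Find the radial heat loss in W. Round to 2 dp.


Q = 2*pi*0.035*46*34.3/ln(0.079/0.064) = 1647.84 W

1647.84 W


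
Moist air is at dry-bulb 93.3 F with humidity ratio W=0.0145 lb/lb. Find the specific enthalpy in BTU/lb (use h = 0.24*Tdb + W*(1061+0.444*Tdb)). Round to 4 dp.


h = 0.24*93.3 + 0.0145*(1061+0.444*93.3) = 38.3772 BTU/lb

38.3772 BTU/lb


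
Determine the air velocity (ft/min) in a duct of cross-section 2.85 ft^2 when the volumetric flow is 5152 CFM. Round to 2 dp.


V = 5152 / 2.85 = 1807.72 ft/min

1807.72 ft/min


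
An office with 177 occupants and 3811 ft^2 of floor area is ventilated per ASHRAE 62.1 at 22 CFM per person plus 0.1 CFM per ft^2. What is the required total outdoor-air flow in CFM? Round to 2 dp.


Total = 177*22 + 3811*0.1 = 4275.10 CFM

4275.10 CFM


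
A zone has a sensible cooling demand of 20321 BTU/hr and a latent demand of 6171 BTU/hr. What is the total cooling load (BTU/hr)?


Qt = 20321 + 6171 = 26492 BTU/hr

26492 BTU/hr


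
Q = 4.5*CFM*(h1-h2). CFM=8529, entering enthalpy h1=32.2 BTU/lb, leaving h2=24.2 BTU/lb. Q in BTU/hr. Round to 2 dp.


Q = 4.5 * 8529 * (32.2 - 24.2) = 307044.00 BTU/hr

307044.00 BTU/hr


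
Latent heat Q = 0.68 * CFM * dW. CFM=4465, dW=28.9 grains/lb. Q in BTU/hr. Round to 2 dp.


Q = 0.68 * 4465 * 28.9 = 87746.18 BTU/hr

87746.18 BTU/hr


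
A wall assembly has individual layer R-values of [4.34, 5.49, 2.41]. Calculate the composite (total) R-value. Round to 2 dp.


R_total = 4.34 + 5.49 + 2.41 = 12.24

12.24


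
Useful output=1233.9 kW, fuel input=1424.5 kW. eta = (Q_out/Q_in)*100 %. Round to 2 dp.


eta = (1233.9/1424.5)*100 = 86.62 %

86.62 %


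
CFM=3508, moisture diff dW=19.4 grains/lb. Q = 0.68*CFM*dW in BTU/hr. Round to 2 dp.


Q = 0.68 * 3508 * 19.4 = 46277.54 BTU/hr

46277.54 BTU/hr


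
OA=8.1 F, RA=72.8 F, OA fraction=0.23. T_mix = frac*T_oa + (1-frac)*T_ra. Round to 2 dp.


T_mix = 0.23*8.1 + 0.77*72.8 = 57.92 F

57.92 F


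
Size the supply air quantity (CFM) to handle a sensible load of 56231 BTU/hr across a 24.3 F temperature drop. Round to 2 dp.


CFM = 56231 / (1.08 * 24.3) = 2142.62

2142.62 CFM


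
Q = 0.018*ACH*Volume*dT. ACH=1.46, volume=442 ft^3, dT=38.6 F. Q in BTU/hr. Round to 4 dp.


Q = 0.018 * 1.46 * 442 * 38.6 = 448.3683 BTU/hr

448.3683 BTU/hr


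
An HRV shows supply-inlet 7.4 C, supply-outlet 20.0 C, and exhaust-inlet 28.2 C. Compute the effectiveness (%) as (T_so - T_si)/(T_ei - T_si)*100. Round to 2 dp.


eff = (20.0-7.4)/(28.2-7.4)*100 = 60.58 %

60.58 %


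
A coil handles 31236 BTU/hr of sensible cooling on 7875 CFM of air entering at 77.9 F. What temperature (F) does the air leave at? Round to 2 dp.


dT = 31236/(1.08*7875) = 3.6727
T_leave = 77.9 - 3.6727 = 74.23 F

74.23 F


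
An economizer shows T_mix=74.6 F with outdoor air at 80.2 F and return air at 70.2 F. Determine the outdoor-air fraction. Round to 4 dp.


frac = (74.6 - 70.2) / (80.2 - 70.2) = 0.4400

0.4400


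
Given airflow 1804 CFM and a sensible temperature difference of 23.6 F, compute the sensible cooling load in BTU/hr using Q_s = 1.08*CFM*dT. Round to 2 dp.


Q = 1.08 * 1804 * 23.6 = 45980.35 BTU/hr

45980.35 BTU/hr


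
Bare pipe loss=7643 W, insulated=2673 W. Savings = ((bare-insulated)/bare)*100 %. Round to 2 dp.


Savings = ((7643-2673)/7643)*100 = 65.03 %

65.03 %


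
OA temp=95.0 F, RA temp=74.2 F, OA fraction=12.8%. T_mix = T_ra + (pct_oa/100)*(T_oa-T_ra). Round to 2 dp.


T_mix = 74.2 + (12.8/100)*(95.0-74.2) = 76.86 F

76.86 F


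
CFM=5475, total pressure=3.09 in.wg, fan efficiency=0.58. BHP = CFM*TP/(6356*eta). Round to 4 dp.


BHP = 5475 * 3.09 / (6356 * 0.58) = 4.5891 hp

4.5891 hp


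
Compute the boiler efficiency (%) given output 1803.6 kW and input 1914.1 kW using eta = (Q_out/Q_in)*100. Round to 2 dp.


eta = (1803.6/1914.1)*100 = 94.23 %

94.23 %


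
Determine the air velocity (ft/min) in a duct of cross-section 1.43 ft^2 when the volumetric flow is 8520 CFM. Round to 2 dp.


V = 8520 / 1.43 = 5958.04 ft/min

5958.04 ft/min


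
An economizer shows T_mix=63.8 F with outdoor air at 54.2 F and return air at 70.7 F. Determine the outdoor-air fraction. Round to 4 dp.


frac = (63.8 - 70.7) / (54.2 - 70.7) = 0.4182

0.4182


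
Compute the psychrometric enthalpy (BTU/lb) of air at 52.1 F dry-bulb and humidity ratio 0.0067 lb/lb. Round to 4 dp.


h = 0.24*52.1 + 0.0067*(1061+0.444*52.1) = 19.7677 BTU/lb

19.7677 BTU/lb


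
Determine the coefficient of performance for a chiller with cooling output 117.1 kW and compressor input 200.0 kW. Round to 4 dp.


COP = 117.1 / 200.0 = 0.5855

0.5855


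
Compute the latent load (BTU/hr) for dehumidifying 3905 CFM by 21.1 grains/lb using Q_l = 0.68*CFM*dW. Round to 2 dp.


Q = 0.68 * 3905 * 21.1 = 56028.94 BTU/hr

56028.94 BTU/hr


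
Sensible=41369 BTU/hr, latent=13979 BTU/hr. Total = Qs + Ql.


Qt = 41369 + 13979 = 55348 BTU/hr

55348 BTU/hr


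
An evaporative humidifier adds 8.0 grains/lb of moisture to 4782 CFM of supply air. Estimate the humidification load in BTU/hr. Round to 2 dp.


Q = 0.68 * 4782 * 8.0 = 26014.08 BTU/hr

26014.08 BTU/hr


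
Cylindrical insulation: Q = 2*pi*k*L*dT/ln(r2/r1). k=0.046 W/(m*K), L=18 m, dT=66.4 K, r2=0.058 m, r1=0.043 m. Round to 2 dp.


Q = 2*pi*0.046*18*66.4/ln(0.058/0.043) = 1154.40 W

1154.40 W


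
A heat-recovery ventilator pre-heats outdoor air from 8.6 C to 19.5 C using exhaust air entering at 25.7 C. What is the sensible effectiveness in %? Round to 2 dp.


eff = (19.5-8.6)/(25.7-8.6)*100 = 63.74 %

63.74 %


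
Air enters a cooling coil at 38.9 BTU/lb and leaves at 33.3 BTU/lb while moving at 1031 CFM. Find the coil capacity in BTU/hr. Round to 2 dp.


Q = 4.5 * 1031 * (38.9 - 33.3) = 25981.20 BTU/hr

25981.20 BTU/hr


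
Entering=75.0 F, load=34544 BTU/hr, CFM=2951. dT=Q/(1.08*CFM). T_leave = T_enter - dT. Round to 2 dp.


dT = 34544/(1.08*2951) = 10.8388
T_leave = 75.0 - 10.8388 = 64.16 F

64.16 F


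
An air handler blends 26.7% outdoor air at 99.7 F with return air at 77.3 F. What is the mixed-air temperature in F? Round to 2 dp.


T_mix = 77.3 + (26.7/100)*(99.7-77.3) = 83.28 F

83.28 F


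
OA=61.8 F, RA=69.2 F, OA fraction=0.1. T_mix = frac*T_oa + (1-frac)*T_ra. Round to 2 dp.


T_mix = 0.1*61.8 + 0.9*69.2 = 68.46 F

68.46 F


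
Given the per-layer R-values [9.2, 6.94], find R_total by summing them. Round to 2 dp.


R_total = 9.2 + 6.94 = 16.14

16.14


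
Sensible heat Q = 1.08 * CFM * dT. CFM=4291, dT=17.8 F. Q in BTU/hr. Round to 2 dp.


Q = 1.08 * 4291 * 17.8 = 82490.18 BTU/hr

82490.18 BTU/hr


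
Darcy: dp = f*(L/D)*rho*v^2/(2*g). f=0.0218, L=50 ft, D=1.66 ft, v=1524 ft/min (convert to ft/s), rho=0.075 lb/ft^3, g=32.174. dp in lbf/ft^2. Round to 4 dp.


v_fps = 1524/60 = 25.4 ft/s
dp = 0.0218*(50/1.66)*0.075*25.4^2/(2*32.174) = 0.4938 lbf/ft^2

0.4938 lbf/ft^2


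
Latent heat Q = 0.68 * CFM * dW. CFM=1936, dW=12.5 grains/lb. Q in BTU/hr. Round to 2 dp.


Q = 0.68 * 1936 * 12.5 = 16456.00 BTU/hr

16456.00 BTU/hr


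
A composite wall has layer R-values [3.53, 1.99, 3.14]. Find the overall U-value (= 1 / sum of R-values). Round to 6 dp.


R_total = 3.53 + 1.99 + 3.14 = 8.66
U = 1/8.66 = 0.115473

0.115473


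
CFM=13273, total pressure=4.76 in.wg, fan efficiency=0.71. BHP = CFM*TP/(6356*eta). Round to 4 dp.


BHP = 13273 * 4.76 / (6356 * 0.71) = 14.0002 hp

14.0002 hp


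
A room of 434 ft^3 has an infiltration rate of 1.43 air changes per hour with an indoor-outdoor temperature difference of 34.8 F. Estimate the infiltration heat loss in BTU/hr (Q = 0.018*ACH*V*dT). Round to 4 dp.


Q = 0.018 * 1.43 * 434 * 34.8 = 388.7564 BTU/hr

388.7564 BTU/hr


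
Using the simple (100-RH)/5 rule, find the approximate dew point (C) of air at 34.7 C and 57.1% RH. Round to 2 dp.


Td = 34.7 - (100-57.1)/5 = 26.12 C

26.12 C


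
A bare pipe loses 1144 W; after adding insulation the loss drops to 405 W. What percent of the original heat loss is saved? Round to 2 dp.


Savings = ((1144-405)/1144)*100 = 64.60 %

64.60 %


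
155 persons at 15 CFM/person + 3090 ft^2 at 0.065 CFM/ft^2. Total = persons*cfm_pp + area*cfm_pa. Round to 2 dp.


Total = 155*15 + 3090*0.065 = 2525.85 CFM

2525.85 CFM


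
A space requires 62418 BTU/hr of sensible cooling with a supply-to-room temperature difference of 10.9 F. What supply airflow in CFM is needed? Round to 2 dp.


CFM = 62418 / (1.08 * 10.9) = 5302.24

5302.24 CFM


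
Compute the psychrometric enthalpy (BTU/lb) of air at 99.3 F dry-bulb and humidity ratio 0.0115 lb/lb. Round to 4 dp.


h = 0.24*99.3 + 0.0115*(1061+0.444*99.3) = 36.5405 BTU/lb

36.5405 BTU/lb


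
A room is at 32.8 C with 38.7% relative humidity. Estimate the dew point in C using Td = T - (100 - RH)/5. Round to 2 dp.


Td = 32.8 - (100-38.7)/5 = 20.54 C

20.54 C


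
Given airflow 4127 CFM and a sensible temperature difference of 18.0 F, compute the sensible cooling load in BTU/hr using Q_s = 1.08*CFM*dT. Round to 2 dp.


Q = 1.08 * 4127 * 18.0 = 80228.88 BTU/hr

80228.88 BTU/hr


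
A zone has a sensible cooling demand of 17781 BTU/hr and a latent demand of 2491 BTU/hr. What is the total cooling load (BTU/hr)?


Qt = 17781 + 2491 = 20272 BTU/hr

20272 BTU/hr


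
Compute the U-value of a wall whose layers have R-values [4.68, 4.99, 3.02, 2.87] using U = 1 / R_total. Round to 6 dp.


R_total = 4.68 + 4.99 + 3.02 + 2.87 = 15.56
U = 1/15.56 = 0.064267

0.064267


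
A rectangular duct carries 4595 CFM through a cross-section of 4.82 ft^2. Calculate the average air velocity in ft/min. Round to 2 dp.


V = 4595 / 4.82 = 953.32 ft/min

953.32 ft/min


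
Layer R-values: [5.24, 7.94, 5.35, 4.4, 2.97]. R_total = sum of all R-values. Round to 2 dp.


R_total = 5.24 + 7.94 + 5.35 + 4.4 + 2.97 = 25.90

25.90


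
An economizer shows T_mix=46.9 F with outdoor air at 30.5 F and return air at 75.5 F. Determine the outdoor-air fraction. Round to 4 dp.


frac = (46.9 - 75.5) / (30.5 - 75.5) = 0.6356

0.6356


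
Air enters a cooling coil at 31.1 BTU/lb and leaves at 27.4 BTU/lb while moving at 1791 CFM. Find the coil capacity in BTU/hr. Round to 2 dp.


Q = 4.5 * 1791 * (31.1 - 27.4) = 29820.15 BTU/hr

29820.15 BTU/hr


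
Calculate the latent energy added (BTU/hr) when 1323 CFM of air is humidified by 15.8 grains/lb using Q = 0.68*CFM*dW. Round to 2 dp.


Q = 0.68 * 1323 * 15.8 = 14214.31 BTU/hr

14214.31 BTU/hr


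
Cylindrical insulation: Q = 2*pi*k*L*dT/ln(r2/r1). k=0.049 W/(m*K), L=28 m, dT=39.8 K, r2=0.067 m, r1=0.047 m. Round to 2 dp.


Q = 2*pi*0.049*28*39.8/ln(0.067/0.047) = 967.71 W

967.71 W


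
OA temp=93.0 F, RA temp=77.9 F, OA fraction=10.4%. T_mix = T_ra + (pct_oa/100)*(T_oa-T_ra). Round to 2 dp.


T_mix = 77.9 + (10.4/100)*(93.0-77.9) = 79.47 F

79.47 F


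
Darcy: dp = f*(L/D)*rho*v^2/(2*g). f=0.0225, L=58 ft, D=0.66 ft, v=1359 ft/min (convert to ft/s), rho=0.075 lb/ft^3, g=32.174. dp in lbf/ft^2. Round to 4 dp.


v_fps = 1359/60 = 22.65 ft/s
dp = 0.0225*(58/0.66)*0.075*22.65^2/(2*32.174) = 1.1823 lbf/ft^2

1.1823 lbf/ft^2


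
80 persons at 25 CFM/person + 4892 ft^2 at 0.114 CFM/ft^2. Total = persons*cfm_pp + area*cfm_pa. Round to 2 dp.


Total = 80*25 + 4892*0.114 = 2557.69 CFM

2557.69 CFM


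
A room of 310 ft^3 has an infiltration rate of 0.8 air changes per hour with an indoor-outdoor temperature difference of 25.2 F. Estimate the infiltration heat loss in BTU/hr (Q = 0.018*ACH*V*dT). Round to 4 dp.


Q = 0.018 * 0.8 * 310 * 25.2 = 112.4928 BTU/hr

112.4928 BTU/hr


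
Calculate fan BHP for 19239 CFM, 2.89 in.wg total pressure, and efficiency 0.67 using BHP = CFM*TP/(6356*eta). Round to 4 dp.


BHP = 19239 * 2.89 / (6356 * 0.67) = 13.0563 hp

13.0563 hp


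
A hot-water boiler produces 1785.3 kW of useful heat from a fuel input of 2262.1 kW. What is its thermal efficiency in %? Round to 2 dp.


eta = (1785.3/2262.1)*100 = 78.92 %

78.92 %


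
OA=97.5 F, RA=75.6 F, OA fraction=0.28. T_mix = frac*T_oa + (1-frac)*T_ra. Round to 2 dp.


T_mix = 0.28*97.5 + 0.72*75.6 = 81.73 F

81.73 F


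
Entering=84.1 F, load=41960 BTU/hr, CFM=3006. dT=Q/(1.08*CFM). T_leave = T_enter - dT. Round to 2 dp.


dT = 41960/(1.08*3006) = 12.9248
T_leave = 84.1 - 12.9248 = 71.18 F

71.18 F


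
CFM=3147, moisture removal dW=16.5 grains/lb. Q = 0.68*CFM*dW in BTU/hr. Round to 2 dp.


Q = 0.68 * 3147 * 16.5 = 35309.34 BTU/hr

35309.34 BTU/hr


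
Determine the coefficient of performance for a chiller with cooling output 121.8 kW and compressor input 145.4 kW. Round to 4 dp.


COP = 121.8 / 145.4 = 0.8377

0.8377


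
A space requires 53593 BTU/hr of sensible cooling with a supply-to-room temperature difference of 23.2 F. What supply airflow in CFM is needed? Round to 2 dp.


CFM = 53593 / (1.08 * 23.2) = 2138.93

2138.93 CFM


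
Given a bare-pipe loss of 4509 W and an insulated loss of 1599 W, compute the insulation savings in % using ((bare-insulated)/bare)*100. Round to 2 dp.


Savings = ((4509-1599)/4509)*100 = 64.54 %

64.54 %


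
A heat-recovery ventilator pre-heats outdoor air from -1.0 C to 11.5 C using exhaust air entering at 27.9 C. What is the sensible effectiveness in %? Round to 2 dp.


eff = (11.5-(-1.0))/(27.9-(-1.0))*100 = 43.25 %

43.25 %


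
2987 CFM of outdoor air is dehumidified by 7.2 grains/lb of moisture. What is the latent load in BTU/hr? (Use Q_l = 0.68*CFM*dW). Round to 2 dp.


Q = 0.68 * 2987 * 7.2 = 14624.35 BTU/hr

14624.35 BTU/hr


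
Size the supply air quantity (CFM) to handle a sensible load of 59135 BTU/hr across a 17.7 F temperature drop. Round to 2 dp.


CFM = 59135 / (1.08 * 17.7) = 3093.48

3093.48 CFM


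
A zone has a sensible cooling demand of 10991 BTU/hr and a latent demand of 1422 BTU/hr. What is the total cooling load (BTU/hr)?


Qt = 10991 + 1422 = 12413 BTU/hr

12413 BTU/hr


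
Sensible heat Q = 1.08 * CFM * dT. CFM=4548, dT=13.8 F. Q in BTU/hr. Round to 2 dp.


Q = 1.08 * 4548 * 13.8 = 67783.39 BTU/hr

67783.39 BTU/hr


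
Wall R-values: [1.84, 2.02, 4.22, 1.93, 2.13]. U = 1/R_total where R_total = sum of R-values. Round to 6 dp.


R_total = 1.84 + 2.02 + 4.22 + 1.93 + 2.13 = 12.14
U = 1/12.14 = 0.082372

0.082372


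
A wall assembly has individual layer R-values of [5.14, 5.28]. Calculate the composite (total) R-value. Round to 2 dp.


R_total = 5.14 + 5.28 = 10.42

10.42


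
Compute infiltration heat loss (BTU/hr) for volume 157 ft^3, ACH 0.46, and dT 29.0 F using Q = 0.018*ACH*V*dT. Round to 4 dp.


Q = 0.018 * 0.46 * 157 * 29.0 = 37.6988 BTU/hr

37.6988 BTU/hr


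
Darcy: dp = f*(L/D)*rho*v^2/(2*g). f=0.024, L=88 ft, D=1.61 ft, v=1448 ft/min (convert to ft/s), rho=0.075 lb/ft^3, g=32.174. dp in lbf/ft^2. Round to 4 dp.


v_fps = 1448/60 = 24.1333 ft/s
dp = 0.024*(88/1.61)*0.075*24.1333^2/(2*32.174) = 0.8905 lbf/ft^2

0.8905 lbf/ft^2


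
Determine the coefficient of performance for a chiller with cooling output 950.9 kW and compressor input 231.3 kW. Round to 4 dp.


COP = 950.9 / 231.3 = 4.1111

4.1111


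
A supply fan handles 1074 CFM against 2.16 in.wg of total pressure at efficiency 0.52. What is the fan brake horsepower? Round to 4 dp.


BHP = 1074 * 2.16 / (6356 * 0.52) = 0.7019 hp

0.7019 hp


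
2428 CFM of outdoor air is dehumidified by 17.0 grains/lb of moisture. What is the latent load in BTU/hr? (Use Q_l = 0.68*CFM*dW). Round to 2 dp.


Q = 0.68 * 2428 * 17.0 = 28067.68 BTU/hr

28067.68 BTU/hr


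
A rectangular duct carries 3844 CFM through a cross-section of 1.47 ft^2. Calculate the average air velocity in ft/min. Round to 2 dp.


V = 3844 / 1.47 = 2614.97 ft/min

2614.97 ft/min


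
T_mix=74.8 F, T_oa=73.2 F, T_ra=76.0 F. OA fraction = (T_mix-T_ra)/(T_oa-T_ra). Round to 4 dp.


frac = (74.8 - 76.0) / (73.2 - 76.0) = 0.4286

0.4286


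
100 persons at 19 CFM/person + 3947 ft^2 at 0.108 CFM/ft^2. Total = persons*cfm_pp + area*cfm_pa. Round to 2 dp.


Total = 100*19 + 3947*0.108 = 2326.28 CFM

2326.28 CFM


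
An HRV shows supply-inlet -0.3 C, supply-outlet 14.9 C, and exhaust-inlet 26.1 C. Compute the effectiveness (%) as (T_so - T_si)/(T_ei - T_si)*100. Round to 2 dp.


eff = (14.9-(-0.3))/(26.1-(-0.3))*100 = 57.58 %

57.58 %


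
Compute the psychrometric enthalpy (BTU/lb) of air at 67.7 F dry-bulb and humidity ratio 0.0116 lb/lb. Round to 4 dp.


h = 0.24*67.7 + 0.0116*(1061+0.444*67.7) = 28.9043 BTU/lb

28.9043 BTU/lb


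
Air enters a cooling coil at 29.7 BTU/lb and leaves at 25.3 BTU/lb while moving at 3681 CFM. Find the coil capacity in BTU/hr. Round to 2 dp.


Q = 4.5 * 3681 * (29.7 - 25.3) = 72883.80 BTU/hr

72883.80 BTU/hr


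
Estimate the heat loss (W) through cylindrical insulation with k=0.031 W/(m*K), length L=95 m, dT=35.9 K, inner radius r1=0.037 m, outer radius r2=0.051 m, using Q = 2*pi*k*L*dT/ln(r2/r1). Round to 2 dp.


Q = 2*pi*0.031*95*35.9/ln(0.051/0.037) = 2070.04 W

2070.04 W


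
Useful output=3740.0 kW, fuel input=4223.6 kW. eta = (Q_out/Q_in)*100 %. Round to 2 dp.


eta = (3740.0/4223.6)*100 = 88.55 %

88.55 %


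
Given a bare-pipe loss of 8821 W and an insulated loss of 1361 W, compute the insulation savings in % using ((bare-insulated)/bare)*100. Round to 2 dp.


Savings = ((8821-1361)/8821)*100 = 84.57 %

84.57 %


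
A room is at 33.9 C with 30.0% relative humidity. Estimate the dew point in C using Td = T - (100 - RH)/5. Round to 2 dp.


Td = 33.9 - (100-30.0)/5 = 19.90 C

19.90 C


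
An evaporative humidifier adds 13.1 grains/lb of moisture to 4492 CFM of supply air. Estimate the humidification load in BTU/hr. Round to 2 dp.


Q = 0.68 * 4492 * 13.1 = 40014.74 BTU/hr

40014.74 BTU/hr


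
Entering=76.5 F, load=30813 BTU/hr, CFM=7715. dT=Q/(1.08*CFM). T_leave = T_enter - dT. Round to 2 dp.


dT = 30813/(1.08*7715) = 3.6981
T_leave = 76.5 - 3.6981 = 72.80 F

72.80 F


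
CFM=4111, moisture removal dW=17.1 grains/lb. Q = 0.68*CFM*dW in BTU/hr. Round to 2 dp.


Q = 0.68 * 4111 * 17.1 = 47802.71 BTU/hr

47802.71 BTU/hr


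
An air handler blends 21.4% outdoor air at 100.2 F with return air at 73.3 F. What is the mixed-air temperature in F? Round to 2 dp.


T_mix = 73.3 + (21.4/100)*(100.2-73.3) = 79.06 F

79.06 F


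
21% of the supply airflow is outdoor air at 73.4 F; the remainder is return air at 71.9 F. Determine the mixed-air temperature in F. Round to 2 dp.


T_mix = 0.21*73.4 + 0.79*71.9 = 72.22 F

72.22 F


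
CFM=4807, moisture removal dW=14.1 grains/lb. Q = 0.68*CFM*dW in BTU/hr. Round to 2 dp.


Q = 0.68 * 4807 * 14.1 = 46089.52 BTU/hr

46089.52 BTU/hr


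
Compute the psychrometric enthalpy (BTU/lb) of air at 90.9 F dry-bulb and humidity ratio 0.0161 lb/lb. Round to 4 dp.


h = 0.24*90.9 + 0.0161*(1061+0.444*90.9) = 39.5479 BTU/lb

39.5479 BTU/lb


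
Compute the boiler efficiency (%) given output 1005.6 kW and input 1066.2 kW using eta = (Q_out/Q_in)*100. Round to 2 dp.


eta = (1005.6/1066.2)*100 = 94.32 %

94.32 %


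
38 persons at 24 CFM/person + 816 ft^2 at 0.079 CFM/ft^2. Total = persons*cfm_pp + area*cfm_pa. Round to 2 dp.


Total = 38*24 + 816*0.079 = 976.46 CFM

976.46 CFM


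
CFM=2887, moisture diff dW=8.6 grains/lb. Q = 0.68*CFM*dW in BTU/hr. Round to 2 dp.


Q = 0.68 * 2887 * 8.6 = 16883.18 BTU/hr

16883.18 BTU/hr


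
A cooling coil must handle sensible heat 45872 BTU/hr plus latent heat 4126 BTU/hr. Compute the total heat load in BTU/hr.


Qt = 45872 + 4126 = 49998 BTU/hr

49998 BTU/hr


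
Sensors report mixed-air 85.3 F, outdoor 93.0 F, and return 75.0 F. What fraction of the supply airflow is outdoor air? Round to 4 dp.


frac = (85.3 - 75.0) / (93.0 - 75.0) = 0.5722

0.5722


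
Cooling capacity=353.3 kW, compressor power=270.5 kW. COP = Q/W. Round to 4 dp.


COP = 353.3 / 270.5 = 1.3061

1.3061


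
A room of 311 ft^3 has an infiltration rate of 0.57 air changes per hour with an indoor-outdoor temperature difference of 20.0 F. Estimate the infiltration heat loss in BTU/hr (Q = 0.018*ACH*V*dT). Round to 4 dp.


Q = 0.018 * 0.57 * 311 * 20.0 = 63.8172 BTU/hr

63.8172 BTU/hr


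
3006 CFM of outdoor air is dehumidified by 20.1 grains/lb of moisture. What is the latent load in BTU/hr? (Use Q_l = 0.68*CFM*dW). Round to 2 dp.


Q = 0.68 * 3006 * 20.1 = 41086.01 BTU/hr

41086.01 BTU/hr


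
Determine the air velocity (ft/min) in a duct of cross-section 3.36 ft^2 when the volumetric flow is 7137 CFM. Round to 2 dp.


V = 7137 / 3.36 = 2124.11 ft/min

2124.11 ft/min


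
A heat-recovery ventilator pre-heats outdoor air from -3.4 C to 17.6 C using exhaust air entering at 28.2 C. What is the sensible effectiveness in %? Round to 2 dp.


eff = (17.6-(-3.4))/(28.2-(-3.4))*100 = 66.46 %

66.46 %


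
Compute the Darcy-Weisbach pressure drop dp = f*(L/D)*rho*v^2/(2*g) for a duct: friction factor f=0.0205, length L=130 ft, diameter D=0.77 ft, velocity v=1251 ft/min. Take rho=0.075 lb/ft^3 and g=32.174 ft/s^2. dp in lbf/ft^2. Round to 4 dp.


v_fps = 1251/60 = 20.85 ft/s
dp = 0.0205*(130/0.77)*0.075*20.85^2/(2*32.174) = 1.7537 lbf/ft^2

1.7537 lbf/ft^2


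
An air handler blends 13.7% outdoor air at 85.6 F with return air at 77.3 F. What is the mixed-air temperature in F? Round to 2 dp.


T_mix = 77.3 + (13.7/100)*(85.6-77.3) = 78.44 F

78.44 F


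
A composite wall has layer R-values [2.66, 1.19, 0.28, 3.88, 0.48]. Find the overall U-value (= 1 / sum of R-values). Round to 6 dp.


R_total = 2.66 + 1.19 + 0.28 + 3.88 + 0.48 = 8.49
U = 1/8.49 = 0.117786

0.117786


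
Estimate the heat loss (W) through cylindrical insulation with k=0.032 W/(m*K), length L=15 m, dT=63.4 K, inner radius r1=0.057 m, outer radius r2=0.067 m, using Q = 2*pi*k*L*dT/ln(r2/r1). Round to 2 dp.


Q = 2*pi*0.032*15*63.4/ln(0.067/0.057) = 1182.93 W

1182.93 W


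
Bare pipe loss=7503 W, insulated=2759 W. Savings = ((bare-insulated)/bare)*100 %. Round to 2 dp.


Savings = ((7503-2759)/7503)*100 = 63.23 %

63.23 %


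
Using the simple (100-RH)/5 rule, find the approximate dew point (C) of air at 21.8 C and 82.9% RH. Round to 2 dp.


Td = 21.8 - (100-82.9)/5 = 18.38 C

18.38 C


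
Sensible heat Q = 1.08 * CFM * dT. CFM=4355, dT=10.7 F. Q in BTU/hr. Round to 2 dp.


Q = 1.08 * 4355 * 10.7 = 50326.38 BTU/hr

50326.38 BTU/hr


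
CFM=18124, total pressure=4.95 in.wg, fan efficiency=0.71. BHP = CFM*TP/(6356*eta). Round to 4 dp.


BHP = 18124 * 4.95 / (6356 * 0.71) = 19.8800 hp

19.8800 hp


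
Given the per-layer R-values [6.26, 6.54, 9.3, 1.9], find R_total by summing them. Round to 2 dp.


R_total = 6.26 + 6.54 + 9.3 + 1.9 = 24.00

24.00


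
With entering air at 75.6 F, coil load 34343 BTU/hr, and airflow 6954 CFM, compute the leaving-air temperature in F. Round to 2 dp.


dT = 34343/(1.08*6954) = 4.5728
T_leave = 75.6 - 4.5728 = 71.03 F

71.03 F


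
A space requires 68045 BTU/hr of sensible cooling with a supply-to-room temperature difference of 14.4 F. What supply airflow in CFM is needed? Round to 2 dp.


CFM = 68045 / (1.08 * 14.4) = 4375.32

4375.32 CFM


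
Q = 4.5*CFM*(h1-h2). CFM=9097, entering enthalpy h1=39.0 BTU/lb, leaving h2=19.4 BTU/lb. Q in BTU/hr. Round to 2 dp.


Q = 4.5 * 9097 * (39.0 - 19.4) = 802355.40 BTU/hr

802355.40 BTU/hr


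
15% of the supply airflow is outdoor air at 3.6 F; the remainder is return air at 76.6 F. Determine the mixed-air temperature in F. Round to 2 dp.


T_mix = 0.15*3.6 + 0.85*76.6 = 65.65 F

65.65 F


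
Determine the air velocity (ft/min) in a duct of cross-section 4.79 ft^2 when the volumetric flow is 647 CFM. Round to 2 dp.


V = 647 / 4.79 = 135.07 ft/min

135.07 ft/min


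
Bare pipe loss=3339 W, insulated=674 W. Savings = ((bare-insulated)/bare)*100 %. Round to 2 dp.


Savings = ((3339-674)/3339)*100 = 79.81 %

79.81 %


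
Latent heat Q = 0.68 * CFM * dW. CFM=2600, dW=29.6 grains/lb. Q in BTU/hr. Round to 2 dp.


Q = 0.68 * 2600 * 29.6 = 52332.80 BTU/hr

52332.80 BTU/hr


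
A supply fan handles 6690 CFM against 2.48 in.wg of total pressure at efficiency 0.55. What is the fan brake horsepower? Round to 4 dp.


BHP = 6690 * 2.48 / (6356 * 0.55) = 4.7460 hp

4.7460 hp


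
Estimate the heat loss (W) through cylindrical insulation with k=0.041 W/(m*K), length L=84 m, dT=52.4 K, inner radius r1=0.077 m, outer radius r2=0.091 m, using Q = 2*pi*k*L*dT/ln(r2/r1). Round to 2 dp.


Q = 2*pi*0.041*84*52.4/ln(0.091/0.077) = 6787.61 W

6787.61 W


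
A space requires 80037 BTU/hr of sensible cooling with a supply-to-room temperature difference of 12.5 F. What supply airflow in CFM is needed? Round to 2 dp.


CFM = 80037 / (1.08 * 12.5) = 5928.67

5928.67 CFM


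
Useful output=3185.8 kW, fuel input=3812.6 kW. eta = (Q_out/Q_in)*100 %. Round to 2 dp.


eta = (3185.8/3812.6)*100 = 83.56 %

83.56 %


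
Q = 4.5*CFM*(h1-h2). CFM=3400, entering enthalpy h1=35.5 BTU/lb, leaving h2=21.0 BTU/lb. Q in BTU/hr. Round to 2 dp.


Q = 4.5 * 3400 * (35.5 - 21.0) = 221850.00 BTU/hr

221850.00 BTU/hr


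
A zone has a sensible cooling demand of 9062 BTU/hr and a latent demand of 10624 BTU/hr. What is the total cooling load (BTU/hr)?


Qt = 9062 + 10624 = 19686 BTU/hr

19686 BTU/hr


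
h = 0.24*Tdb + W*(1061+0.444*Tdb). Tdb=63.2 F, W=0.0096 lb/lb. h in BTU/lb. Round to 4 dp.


h = 0.24*63.2 + 0.0096*(1061+0.444*63.2) = 25.6230 BTU/lb

25.6230 BTU/lb


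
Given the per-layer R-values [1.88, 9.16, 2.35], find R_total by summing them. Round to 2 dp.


R_total = 1.88 + 9.16 + 2.35 = 13.39

13.39


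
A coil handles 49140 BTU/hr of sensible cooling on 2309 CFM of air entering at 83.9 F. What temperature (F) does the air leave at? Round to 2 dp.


dT = 49140/(1.08*2309) = 19.7055
T_leave = 83.9 - 19.7055 = 64.19 F

64.19 F


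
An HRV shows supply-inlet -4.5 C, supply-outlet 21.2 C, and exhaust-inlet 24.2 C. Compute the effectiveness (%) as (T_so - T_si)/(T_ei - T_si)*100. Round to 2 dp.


eff = (21.2-(-4.5))/(24.2-(-4.5))*100 = 89.55 %

89.55 %


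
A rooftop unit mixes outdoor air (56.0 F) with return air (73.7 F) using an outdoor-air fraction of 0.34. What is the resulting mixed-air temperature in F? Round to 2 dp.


T_mix = 0.34*56.0 + 0.66*73.7 = 67.68 F

67.68 F


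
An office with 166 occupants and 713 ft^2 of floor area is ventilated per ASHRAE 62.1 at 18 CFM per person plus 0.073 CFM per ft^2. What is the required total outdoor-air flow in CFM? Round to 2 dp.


Total = 166*18 + 713*0.073 = 3040.05 CFM

3040.05 CFM


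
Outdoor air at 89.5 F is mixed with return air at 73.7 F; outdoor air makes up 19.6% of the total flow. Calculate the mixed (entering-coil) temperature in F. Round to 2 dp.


T_mix = 73.7 + (19.6/100)*(89.5-73.7) = 76.80 F

76.80 F


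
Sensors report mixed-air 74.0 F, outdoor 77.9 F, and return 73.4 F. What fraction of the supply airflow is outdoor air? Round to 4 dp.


frac = (74.0 - 73.4) / (77.9 - 73.4) = 0.1333

0.1333


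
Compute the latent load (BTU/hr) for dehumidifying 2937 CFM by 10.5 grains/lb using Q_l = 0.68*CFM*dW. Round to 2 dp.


Q = 0.68 * 2937 * 10.5 = 20970.18 BTU/hr

20970.18 BTU/hr


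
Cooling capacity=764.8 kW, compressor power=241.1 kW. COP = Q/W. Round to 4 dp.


COP = 764.8 / 241.1 = 3.1721

3.1721


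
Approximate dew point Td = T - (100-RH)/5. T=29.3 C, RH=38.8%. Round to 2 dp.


Td = 29.3 - (100-38.8)/5 = 17.06 C

17.06 C


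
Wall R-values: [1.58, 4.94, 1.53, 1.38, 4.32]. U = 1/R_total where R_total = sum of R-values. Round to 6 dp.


R_total = 1.58 + 4.94 + 1.53 + 1.38 + 4.32 = 13.75
U = 1/13.75 = 0.072727

0.072727


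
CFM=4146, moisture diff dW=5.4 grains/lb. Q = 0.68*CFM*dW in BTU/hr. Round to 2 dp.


Q = 0.68 * 4146 * 5.4 = 15224.11 BTU/hr

15224.11 BTU/hr


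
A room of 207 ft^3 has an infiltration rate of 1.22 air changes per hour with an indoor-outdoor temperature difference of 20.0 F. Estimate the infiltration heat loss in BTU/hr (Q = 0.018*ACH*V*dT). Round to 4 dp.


Q = 0.018 * 1.22 * 207 * 20.0 = 90.9144 BTU/hr

90.9144 BTU/hr


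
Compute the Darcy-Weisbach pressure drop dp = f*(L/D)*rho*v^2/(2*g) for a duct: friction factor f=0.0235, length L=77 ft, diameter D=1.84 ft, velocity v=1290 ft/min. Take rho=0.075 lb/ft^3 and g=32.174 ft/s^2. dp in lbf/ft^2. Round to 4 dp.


v_fps = 1290/60 = 21.5 ft/s
dp = 0.0235*(77/1.84)*0.075*21.5^2/(2*32.174) = 0.5298 lbf/ft^2

0.5298 lbf/ft^2


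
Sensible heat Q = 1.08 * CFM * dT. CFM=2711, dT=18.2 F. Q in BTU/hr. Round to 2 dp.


Q = 1.08 * 2711 * 18.2 = 53287.42 BTU/hr

53287.42 BTU/hr


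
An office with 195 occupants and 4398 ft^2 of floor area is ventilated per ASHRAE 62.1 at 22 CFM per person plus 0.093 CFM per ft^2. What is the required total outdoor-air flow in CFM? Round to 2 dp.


Total = 195*22 + 4398*0.093 = 4699.01 CFM

4699.01 CFM


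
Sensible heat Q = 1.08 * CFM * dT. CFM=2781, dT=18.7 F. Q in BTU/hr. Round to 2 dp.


Q = 1.08 * 2781 * 18.7 = 56165.08 BTU/hr

56165.08 BTU/hr


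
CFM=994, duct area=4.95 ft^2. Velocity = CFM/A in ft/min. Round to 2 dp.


V = 994 / 4.95 = 200.81 ft/min

200.81 ft/min


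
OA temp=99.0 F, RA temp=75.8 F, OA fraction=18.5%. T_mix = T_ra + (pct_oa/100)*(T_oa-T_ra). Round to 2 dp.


T_mix = 75.8 + (18.5/100)*(99.0-75.8) = 80.09 F

80.09 F


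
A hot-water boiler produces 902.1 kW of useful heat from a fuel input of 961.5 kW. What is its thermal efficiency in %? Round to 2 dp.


eta = (902.1/961.5)*100 = 93.82 %

93.82 %


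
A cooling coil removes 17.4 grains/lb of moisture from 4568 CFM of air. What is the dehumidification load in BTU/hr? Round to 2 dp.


Q = 0.68 * 4568 * 17.4 = 54048.58 BTU/hr

54048.58 BTU/hr


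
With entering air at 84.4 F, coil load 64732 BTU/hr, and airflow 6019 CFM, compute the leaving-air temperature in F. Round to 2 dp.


dT = 64732/(1.08*6019) = 9.9580
T_leave = 84.4 - 9.9580 = 74.44 F

74.44 F


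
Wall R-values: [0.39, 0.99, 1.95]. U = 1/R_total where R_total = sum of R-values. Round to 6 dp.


R_total = 0.39 + 0.99 + 1.95 = 3.33
U = 1/3.33 = 0.300300

0.300300


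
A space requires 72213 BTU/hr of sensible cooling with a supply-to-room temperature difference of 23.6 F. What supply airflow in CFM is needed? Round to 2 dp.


CFM = 72213 / (1.08 * 23.6) = 2833.22

2833.22 CFM


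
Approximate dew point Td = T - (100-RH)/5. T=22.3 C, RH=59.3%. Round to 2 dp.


Td = 22.3 - (100-59.3)/5 = 14.16 C

14.16 C


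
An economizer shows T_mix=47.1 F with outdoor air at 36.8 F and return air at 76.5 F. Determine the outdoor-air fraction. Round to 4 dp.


frac = (47.1 - 76.5) / (36.8 - 76.5) = 0.7406

0.7406


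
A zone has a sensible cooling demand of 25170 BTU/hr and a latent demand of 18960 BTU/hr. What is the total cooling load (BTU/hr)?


Qt = 25170 + 18960 = 44130 BTU/hr

44130 BTU/hr


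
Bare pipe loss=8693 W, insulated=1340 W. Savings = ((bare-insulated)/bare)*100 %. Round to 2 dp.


Savings = ((8693-1340)/8693)*100 = 84.59 %

84.59 %


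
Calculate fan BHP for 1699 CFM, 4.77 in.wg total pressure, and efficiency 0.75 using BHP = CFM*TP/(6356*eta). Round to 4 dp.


BHP = 1699 * 4.77 / (6356 * 0.75) = 1.7001 hp

1.7001 hp


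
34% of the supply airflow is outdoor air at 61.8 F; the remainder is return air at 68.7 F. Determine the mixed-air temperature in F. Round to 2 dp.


T_mix = 0.34*61.8 + 0.66*68.7 = 66.35 F

66.35 F
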